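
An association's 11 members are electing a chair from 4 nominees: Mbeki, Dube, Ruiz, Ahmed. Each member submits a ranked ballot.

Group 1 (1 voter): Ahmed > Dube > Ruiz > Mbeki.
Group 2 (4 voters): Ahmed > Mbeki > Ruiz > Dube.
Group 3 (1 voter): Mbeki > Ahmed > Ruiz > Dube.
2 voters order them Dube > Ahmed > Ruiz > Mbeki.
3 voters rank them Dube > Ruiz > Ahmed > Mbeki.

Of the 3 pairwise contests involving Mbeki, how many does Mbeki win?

Mbeki against each rival (11 voters):
Mbeki vs Dube: Mbeki is ranked higher on 4+1 = 5 ballots, Dube on 6. Dube wins 6–5.
Mbeki vs Ruiz: Ruiz, 6–5.
Mbeki vs Ahmed: 1 to 10, Ahmed.
Mbeki beats no one; loses to Dube, Ruiz, Ahmed — 0 pairwise wins.

0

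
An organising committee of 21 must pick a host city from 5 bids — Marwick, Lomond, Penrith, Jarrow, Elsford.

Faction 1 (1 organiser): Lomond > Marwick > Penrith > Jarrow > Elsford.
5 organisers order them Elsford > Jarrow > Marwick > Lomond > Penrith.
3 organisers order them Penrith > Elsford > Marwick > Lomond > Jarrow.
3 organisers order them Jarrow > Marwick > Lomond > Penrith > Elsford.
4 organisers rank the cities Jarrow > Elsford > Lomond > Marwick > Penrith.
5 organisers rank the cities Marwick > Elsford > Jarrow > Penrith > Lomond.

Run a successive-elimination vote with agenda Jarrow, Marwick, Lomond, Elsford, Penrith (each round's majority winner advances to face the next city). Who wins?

Round 1: Jarrow vs Marwick — 12–9, Jarrow advances.
Round 2: Jarrow vs Lomond — 17–4, Jarrow advances.
Round 3: Jarrow vs Elsford — 8–13, Elsford advances.
Round 4: Elsford vs Penrith — 14–7, Elsford advances.
The agenda winner is Elsford.

Elsford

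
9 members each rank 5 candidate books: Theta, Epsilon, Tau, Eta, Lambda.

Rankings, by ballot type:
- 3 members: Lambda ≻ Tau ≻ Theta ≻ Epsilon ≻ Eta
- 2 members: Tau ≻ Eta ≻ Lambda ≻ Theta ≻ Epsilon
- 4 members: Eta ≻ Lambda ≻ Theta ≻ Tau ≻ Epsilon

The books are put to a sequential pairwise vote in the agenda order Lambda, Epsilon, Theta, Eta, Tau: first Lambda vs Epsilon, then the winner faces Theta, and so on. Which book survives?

Round 1: Lambda vs Epsilon — 9–0, Lambda advances.
Round 2: Lambda vs Theta — 9–0, Lambda advances.
Round 3: Lambda vs Eta — 3–6, Eta advances.
Round 4: Eta vs Tau — 4–5, Tau advances.
The agenda winner is Tau.

Tau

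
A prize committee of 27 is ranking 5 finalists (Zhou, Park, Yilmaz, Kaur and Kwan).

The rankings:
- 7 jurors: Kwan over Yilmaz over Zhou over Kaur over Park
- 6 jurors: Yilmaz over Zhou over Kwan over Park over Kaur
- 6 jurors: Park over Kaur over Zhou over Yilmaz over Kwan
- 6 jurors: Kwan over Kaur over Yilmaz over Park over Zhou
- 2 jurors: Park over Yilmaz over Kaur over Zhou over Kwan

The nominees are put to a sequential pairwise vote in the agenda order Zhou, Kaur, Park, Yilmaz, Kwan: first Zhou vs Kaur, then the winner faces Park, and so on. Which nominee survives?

Yilmaz

Round 1: Zhou vs Kaur — 13–14, Kaur advances.
Round 2: Kaur vs Park — 13–14, Park advances.
Round 3: Park vs Yilmaz — 8–19, Yilmaz advances.
Round 4: Yilmaz vs Kwan — 14–13, Yilmaz advances.
Yilmaz survives the agenda.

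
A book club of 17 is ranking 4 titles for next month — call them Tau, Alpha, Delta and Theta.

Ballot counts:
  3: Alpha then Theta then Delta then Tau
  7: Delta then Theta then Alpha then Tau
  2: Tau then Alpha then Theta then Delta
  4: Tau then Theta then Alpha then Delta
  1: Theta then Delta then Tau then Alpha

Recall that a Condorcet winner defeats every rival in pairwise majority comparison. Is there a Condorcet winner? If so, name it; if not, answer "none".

Pairwise majorities:
Tau vs Alpha: Alpha wins 10–7.
Tau vs Delta: Delta, 11–6.
Tau–Theta: Theta 11–6.
Alpha–Delta: Alpha 9–8.
Alpha vs Theta: Theta, 12–5.
Delta vs Theta: Theta wins 10–7.
Theta beats each of Tau, Alpha, Delta — Theta is the Condorcet winner.

Theta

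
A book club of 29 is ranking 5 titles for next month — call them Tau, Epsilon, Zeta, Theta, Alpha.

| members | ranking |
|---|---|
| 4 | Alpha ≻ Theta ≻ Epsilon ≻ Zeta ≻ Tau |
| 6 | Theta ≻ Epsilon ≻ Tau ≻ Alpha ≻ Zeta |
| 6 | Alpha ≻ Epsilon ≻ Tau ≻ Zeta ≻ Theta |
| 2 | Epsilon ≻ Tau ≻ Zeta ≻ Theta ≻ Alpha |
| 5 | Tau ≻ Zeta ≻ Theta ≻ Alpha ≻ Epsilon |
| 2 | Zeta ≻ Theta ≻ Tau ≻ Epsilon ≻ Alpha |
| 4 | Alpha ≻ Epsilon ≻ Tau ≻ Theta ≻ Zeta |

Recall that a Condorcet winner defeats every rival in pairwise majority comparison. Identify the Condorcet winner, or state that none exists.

Pairwise majorities:
Tau vs Epsilon: Epsilon, 22–7.
Tau vs Zeta: 23 to 6, Tau.
Tau vs Theta: Tau is ranked higher on 6+2+5+4 = 17 ballots, Theta on 12. Tau wins 17–12.
Tau vs Alpha: Tau wins 15–14.
Epsilon vs Zeta: 4+6+6+2+4 = 22 for Epsilon, 7 for Zeta — Epsilon by 22–7.
Epsilon vs Theta: Theta wins 17–12.
Epsilon vs Alpha: Alpha, 19–10.
Zeta vs Theta: Zeta, 15–14.
Zeta vs Alpha: Alpha wins 20–9.
Theta vs Alpha: Theta preferred on 6+2+5+2 = 15 ballots; Theta wins 15–14.
Each book drops at least one matchup (Tau loses to Epsilon; Epsilon loses to Theta; Zeta loses to Tau; Theta loses to Tau; Alpha loses to Tau); the cycle Tau beats Theta beats Epsilon beats Tau rules out a Condorcet winner.

none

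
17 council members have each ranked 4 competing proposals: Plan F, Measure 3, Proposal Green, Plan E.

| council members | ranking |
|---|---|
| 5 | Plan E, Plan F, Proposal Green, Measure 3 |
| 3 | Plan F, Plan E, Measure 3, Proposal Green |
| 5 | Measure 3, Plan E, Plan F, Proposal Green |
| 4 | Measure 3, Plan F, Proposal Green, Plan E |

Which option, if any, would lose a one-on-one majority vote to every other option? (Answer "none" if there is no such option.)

Pairwise majorities:
Plan F vs Measure 3: Measure 3 wins 9–8.
Plan F vs Proposal Green: Plan F wins 17–0.
Plan F vs Plan E: Plan E, 10–7.
Measure 3–Proposal Green: Measure 3 12–5.
Measure 3 vs Plan E: Measure 3 is ranked higher on 5+4 = 9 ballots, Plan E on 8. Measure 3 wins 9–8.
Proposal Green vs Plan E: 4 for Proposal Green, 13 for Plan E — Plan E by 13–4.
Only Proposal Green has no wins; Proposal Green is the Condorcet loser.

Proposal Green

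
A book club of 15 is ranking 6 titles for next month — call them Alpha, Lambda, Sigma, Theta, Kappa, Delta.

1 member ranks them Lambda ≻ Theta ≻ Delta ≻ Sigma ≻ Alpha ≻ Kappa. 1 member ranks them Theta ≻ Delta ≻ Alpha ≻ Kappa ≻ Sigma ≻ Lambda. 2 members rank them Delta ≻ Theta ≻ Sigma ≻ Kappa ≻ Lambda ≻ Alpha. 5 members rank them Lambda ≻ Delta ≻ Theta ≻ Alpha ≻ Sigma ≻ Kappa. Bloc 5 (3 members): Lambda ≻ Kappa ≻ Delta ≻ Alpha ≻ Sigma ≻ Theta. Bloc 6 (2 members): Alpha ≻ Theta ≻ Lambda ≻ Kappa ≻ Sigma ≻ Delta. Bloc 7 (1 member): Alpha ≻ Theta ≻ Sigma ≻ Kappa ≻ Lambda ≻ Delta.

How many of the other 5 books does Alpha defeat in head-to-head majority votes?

Alpha against each rival (15 members):
Alpha vs Lambda: Lambda, 11–4.
Alpha vs Sigma: Alpha preferred on 1+5+3+2+1 = 12 ballots; Alpha wins 12–3.
Alpha vs Theta: Alpha is ranked higher on 3+2+1 = 6 ballots, Theta on 9. Theta wins 9–6.
Alpha–Kappa: Alpha 10–5.
Alpha vs Delta: Alpha is ranked higher on 2+1 = 3 ballots, Delta on 12. Delta wins 12–3.
Alpha beats Sigma, Kappa; loses to Lambda, Theta, Delta — 2 pairwise wins.

2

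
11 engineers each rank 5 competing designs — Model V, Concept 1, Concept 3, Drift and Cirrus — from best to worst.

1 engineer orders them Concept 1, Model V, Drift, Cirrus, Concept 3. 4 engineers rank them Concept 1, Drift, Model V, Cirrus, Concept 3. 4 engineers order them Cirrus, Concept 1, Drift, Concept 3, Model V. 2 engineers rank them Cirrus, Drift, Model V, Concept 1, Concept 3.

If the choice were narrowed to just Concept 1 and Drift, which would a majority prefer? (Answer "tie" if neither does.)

Ballots ranking Concept 1 above Drift: 1 + 4 + 4 = 9.
Ballots ranking Drift above Concept 1: 11 − 9 = 2.
Concept 1 wins the head-to-head 9–2.

Concept 1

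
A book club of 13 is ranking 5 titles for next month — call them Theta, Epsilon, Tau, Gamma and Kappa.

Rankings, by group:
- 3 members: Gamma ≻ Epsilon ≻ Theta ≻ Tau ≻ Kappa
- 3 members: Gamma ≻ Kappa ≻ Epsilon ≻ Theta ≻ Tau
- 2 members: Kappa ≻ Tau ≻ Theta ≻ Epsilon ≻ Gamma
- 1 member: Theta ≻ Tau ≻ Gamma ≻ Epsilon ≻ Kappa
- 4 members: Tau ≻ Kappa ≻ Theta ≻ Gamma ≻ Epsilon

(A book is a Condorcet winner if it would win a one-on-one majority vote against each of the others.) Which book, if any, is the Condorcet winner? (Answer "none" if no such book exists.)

Head-to-head results (13 members):
Theta vs Epsilon: Theta, 7–6.
Theta vs Tau: Theta, 7–6.
Theta vs Gamma: Theta wins 7–6.
Theta vs Kappa: Kappa, 9–4.
Epsilon vs Tau: Tau wins 7–6.
Epsilon vs Gamma: Gamma wins 11–2.
Epsilon–Kappa: Kappa 9–4.
Tau vs Gamma: Tau, 7–6.
Tau vs Kappa: Tau wins 8–5.
Gamma vs Kappa: Gamma wins 7–6.
Every book loses at least once (Theta loses to Kappa; Epsilon loses to Theta; Tau loses to Theta; Gamma loses to Theta; Kappa loses to Tau). The majority relation contains the cycle Theta → Tau → Kappa → Theta, so there is no Condorcet winner.

none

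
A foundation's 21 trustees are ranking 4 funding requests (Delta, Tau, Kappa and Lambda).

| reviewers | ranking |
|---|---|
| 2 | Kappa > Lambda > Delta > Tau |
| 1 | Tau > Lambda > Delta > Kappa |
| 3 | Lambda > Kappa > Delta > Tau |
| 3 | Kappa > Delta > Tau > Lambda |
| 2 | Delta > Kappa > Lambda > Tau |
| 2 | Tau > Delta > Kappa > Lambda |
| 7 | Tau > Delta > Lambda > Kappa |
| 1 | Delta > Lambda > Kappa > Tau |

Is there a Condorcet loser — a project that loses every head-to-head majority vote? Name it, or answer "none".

Pairwise majorities:
Delta vs Tau: 11 to 10, Delta.
Delta vs Kappa: Delta, 13–8.
Delta vs Lambda: Delta, 15–6.
Tau vs Kappa: Kappa wins 11–10.
Tau vs Lambda: Tau, 13–8.
Kappa vs Lambda: 2+3+2+2 = 9 for Kappa, 12 for Lambda — Lambda by 12–9.
Each project has at least one pairwise win (Delta beats Tau; Tau beats Lambda; Kappa beats Tau; Lambda beats Kappa) — no Condorcet loser.

none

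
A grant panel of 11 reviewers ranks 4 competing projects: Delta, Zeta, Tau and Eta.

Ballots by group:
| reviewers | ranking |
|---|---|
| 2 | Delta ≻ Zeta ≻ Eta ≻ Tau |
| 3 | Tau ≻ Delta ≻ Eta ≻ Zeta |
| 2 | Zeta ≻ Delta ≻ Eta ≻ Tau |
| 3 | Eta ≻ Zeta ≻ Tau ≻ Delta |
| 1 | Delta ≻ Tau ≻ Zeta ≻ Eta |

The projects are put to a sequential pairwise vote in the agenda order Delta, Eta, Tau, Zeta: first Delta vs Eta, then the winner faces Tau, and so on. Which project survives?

Zeta

Round 1: Delta vs Eta — 8–3, Delta advances.
Round 2: Delta vs Tau — 5–6, Tau advances.
Round 3: Tau vs Zeta — 4–7, Zeta advances.
Zeta survives the agenda.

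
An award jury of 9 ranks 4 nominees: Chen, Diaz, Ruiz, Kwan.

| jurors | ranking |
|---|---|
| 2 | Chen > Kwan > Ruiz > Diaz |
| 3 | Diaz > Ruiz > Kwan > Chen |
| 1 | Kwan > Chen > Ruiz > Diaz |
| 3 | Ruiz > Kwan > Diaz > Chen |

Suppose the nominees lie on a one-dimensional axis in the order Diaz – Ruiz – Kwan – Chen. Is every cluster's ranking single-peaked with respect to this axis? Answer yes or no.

Axis positions: Diaz=1, Ruiz=2, Kwan=3, Chen=4.
Cluster 1 (peak Chen at position 4): ranking walks positions 4-3-2-1, expanding outward from the peak — single-peaked.
Cluster 2 (peak Diaz at position 1): ranking walks positions 1-2-3-4, expanding outward from the peak — single-peaked.
Cluster 3 (peak Kwan at position 3): ranking walks positions 3-4-2-1, expanding outward from the peak — single-peaked.
Cluster 4 (peak Ruiz at position 2): ranking walks positions 2-3-1-4, expanding outward from the peak — single-peaked.
Every ranking is single-peaked on this axis.

yes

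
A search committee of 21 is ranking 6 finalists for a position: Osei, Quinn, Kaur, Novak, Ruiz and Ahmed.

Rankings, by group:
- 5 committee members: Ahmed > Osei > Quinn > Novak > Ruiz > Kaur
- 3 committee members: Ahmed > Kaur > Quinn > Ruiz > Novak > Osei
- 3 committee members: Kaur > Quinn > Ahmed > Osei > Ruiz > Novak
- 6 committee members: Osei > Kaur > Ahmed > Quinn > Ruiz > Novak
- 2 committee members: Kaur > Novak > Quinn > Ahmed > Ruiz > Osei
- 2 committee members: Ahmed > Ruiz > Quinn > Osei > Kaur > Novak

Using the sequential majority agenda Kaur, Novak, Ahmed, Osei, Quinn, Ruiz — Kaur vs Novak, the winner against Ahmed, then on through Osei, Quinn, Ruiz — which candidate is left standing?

Osei

Round 1: Kaur vs Novak — 16–5, Kaur advances.
Round 2: Kaur vs Ahmed — 11–10, Kaur advances.
Round 3: Kaur vs Osei — 8–13, Osei advances.
Round 4: Osei vs Quinn — 11–10, Osei advances.
Round 5: Osei vs Ruiz — 14–7, Osei advances.
The agenda winner is Osei.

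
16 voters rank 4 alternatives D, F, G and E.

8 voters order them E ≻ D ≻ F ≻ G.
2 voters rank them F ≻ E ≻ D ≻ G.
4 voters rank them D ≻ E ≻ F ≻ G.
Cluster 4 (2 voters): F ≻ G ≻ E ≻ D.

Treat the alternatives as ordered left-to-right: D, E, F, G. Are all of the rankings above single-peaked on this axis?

Axis positions: D=1, E=2, F=3, G=4.
Cluster 1 (peak E at position 2): ranking walks positions 2-1-3-4, expanding outward from the peak — single-peaked.
Cluster 2 (peak F at position 3): ranking walks positions 3-2-1-4, expanding outward from the peak — single-peaked.
Cluster 3 (peak D at position 1): ranking walks positions 1-2-3-4, expanding outward from the peak — single-peaked.
Cluster 4 (peak F at position 3): ranking walks positions 3-4-2-1, expanding outward from the peak — single-peaked.
Every ranking is single-peaked on this axis.

yes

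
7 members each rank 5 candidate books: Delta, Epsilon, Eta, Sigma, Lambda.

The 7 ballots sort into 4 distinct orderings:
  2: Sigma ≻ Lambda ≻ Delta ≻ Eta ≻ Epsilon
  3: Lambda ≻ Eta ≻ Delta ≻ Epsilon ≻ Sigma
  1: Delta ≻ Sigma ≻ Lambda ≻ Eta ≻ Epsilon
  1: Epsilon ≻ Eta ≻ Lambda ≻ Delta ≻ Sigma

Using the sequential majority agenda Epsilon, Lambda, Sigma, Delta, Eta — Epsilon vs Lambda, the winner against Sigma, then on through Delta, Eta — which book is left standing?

Lambda

Round 1: Epsilon vs Lambda — 1–6, Lambda advances.
Round 2: Lambda vs Sigma — 4–3, Lambda advances.
Round 3: Lambda vs Delta — 6–1, Lambda advances.
Round 4: Lambda vs Eta — 6–1, Lambda advances.
The agenda winner is Lambda.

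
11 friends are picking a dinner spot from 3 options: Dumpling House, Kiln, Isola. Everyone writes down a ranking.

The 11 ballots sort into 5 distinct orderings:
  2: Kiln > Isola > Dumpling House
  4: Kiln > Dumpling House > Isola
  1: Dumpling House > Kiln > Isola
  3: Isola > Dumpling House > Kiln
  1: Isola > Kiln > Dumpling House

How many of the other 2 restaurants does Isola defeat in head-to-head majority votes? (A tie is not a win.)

Isola against each rival (11 friends):
Isola–Dumpling House: Isola 6–5.
Isola vs Kiln: Isola is ranked higher on 3+1 = 4 ballots, Kiln on 7. Kiln wins 7–4.
Isola beats Dumpling House; loses to Kiln — 1 pairwise win.

1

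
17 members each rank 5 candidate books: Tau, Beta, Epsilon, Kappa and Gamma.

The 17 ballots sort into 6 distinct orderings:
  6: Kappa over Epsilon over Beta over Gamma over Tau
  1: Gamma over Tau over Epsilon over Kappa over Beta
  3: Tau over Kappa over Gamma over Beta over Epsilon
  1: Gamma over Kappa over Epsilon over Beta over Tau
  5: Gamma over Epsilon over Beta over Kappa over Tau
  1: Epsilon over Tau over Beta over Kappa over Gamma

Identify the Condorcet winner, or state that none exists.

Kappa

Check each pair by majority over 17 ballots:
Tau vs Beta: 5 to 12, Beta.
Tau vs Epsilon: 1+3 = 4 for Tau, 13 for Epsilon — Epsilon by 13–4.
Tau vs Kappa: Kappa, 12–5.
Tau vs Gamma: 3+1 = 4 for Tau, 13 for Gamma — Gamma by 13–4.
Beta vs Epsilon: Epsilon wins 14–3.
Beta–Kappa: Kappa 11–6.
Beta vs Gamma: Gamma, 10–7.
Epsilon vs Kappa: Epsilon preferred on 1+5+1 = 7 ballots; Kappa wins 10–7.
Epsilon–Gamma: Gamma 10–7.
Kappa vs Gamma: 10 to 7, Kappa.
Kappa beats each of Tau, Beta, Epsilon, Gamma — Kappa is the Condorcet winner.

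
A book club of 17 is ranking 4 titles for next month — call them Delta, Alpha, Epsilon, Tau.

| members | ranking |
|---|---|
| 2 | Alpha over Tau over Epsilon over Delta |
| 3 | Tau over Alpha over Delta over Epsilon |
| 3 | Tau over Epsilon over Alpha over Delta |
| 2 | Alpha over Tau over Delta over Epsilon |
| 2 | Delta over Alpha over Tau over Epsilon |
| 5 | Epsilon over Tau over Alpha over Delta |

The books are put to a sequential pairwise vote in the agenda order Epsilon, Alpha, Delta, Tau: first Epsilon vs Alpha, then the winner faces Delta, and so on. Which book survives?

Tau

Round 1: Epsilon vs Alpha — 8–9, Alpha advances.
Round 2: Alpha vs Delta — 15–2, Alpha advances.
Round 3: Alpha vs Tau — 6–11, Tau advances.
The agenda winner is Tau.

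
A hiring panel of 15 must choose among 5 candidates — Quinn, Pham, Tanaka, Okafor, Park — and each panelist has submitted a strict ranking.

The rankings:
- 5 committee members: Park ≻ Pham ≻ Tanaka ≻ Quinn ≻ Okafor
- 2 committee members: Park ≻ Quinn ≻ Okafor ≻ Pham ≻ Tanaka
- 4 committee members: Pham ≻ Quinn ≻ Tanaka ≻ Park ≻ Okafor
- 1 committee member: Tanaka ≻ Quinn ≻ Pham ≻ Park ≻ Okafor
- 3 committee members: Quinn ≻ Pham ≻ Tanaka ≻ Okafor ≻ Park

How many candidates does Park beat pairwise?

Park against each rival (15 committee members):
Park vs Quinn: 7 to 8, Quinn.
Park vs Pham: Pham, 8–7.
Park vs Tanaka: Tanaka, 8–7.
Park vs Okafor: 12 to 3, Park.
Park beats Okafor; loses to Quinn, Pham, Tanaka — 1 pairwise win.

1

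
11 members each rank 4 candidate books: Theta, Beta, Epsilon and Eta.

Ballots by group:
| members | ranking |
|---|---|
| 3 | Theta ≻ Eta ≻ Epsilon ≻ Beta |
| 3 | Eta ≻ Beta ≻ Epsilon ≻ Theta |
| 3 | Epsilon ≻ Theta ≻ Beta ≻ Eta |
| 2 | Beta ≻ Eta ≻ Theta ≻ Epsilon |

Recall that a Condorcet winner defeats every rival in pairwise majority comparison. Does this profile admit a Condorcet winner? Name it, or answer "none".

Pairwise majorities:
Theta vs Beta: 6 to 5, Theta.
Theta vs Epsilon: Theta preferred on 3+2 = 5 ballots; Epsilon wins 6–5.
Theta vs Eta: Theta preferred on 3+3 = 6 ballots; Theta wins 6–5.
Beta vs Epsilon: 5 to 6, Epsilon.
Beta vs Eta: 3+2 = 5 for Beta, 6 for Eta — Eta by 6–5.
Epsilon vs Eta: Epsilon preferred on 3 ballots; Eta wins 8–3.
Each book drops at least one matchup (Theta loses to Epsilon; Beta loses to Theta; Epsilon loses to Eta; Eta loses to Theta); the cycle Theta beats Eta beats Epsilon beats Theta rules out a Condorcet winner.

none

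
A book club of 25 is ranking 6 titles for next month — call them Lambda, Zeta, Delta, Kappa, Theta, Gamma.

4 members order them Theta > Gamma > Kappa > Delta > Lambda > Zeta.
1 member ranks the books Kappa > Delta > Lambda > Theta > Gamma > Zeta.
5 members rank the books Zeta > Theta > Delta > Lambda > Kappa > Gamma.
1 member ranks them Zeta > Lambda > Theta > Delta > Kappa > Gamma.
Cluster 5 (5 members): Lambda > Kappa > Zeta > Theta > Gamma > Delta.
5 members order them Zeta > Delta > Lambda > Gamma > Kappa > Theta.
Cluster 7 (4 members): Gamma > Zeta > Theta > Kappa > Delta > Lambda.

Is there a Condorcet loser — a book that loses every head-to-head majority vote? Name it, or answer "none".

none

Pairwise majorities:
Lambda vs Zeta: 10 to 15, Zeta.
Lambda vs Delta: Delta wins 19–6.
Lambda vs Kappa: Lambda is ranked higher on 5+1+5+5 = 16 ballots, Kappa on 9. Lambda wins 16–9.
Lambda vs Theta: Theta, 13–12.
Lambda vs Gamma: 1+5+1+5+5 = 17 for Lambda, 8 for Gamma — Lambda by 17–8.
Zeta vs Delta: Zeta wins 20–5.
Zeta vs Kappa: Zeta is ranked higher on 5+1+5+4 = 15 ballots, Kappa on 10. Zeta wins 15–10.
Zeta vs Theta: Zeta, 20–5.
Zeta–Gamma: Zeta 16–9.
Delta vs Kappa: 11 to 14, Kappa.
Delta vs Theta: Delta is ranked higher on 1+5 = 6 ballots, Theta on 19. Theta wins 19–6.
Delta vs Gamma: Gamma wins 13–12.
Kappa vs Theta: 1+5+5 = 11 for Kappa, 14 for Theta — Theta by 14–11.
Kappa vs Gamma: Kappa preferred on 1+5+1+5 = 12 ballots; Gamma wins 13–12.
Theta vs Gamma: Theta, 16–9.
Every book wins at least one matchup (Lambda beats Kappa; Zeta beats Lambda; Delta beats Lambda; Kappa beats Delta; Theta beats Lambda; Gamma beats Delta), so there is no Condorcet loser.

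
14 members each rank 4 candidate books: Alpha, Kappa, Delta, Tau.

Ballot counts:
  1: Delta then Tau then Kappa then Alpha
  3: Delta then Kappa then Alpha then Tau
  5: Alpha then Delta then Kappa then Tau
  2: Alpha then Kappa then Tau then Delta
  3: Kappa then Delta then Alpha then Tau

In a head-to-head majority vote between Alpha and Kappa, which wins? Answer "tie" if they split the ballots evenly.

tie

Ballots ranking Alpha above Kappa: 5 + 2 = 7.
Ballots ranking Kappa above Alpha: 14 − 7 = 7.
7–7: the pair ties.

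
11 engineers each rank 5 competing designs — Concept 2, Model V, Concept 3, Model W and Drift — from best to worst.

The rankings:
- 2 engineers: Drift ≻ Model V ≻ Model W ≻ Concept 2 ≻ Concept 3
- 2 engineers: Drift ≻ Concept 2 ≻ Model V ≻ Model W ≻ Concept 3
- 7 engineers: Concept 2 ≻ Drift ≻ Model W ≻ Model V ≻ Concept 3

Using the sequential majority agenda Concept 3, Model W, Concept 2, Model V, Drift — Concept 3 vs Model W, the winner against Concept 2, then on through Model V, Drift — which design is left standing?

Concept 2

Round 1: Concept 3 vs Model W — 0–11, Model W advances.
Round 2: Model W vs Concept 2 — 2–9, Concept 2 advances.
Round 3: Concept 2 vs Model V — 9–2, Concept 2 advances.
Round 4: Concept 2 vs Drift — 7–4, Concept 2 advances.
The agenda winner is Concept 2.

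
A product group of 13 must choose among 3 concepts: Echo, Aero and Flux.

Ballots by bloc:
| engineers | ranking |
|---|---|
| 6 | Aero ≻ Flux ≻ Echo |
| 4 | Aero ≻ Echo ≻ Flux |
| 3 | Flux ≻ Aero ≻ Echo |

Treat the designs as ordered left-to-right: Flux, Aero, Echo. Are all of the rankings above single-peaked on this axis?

yes

Axis positions: Flux=1, Aero=2, Echo=3.
Bloc 1 (peak Aero at position 2): ranking walks positions 2-1-3, expanding outward from the peak — single-peaked.
Bloc 2 (peak Aero at position 2): ranking walks positions 2-3-1, expanding outward from the peak — single-peaked.
Bloc 3 (peak Flux at position 1): ranking walks positions 1-2-3, expanding outward from the peak — single-peaked.
Every ranking is single-peaked on this axis.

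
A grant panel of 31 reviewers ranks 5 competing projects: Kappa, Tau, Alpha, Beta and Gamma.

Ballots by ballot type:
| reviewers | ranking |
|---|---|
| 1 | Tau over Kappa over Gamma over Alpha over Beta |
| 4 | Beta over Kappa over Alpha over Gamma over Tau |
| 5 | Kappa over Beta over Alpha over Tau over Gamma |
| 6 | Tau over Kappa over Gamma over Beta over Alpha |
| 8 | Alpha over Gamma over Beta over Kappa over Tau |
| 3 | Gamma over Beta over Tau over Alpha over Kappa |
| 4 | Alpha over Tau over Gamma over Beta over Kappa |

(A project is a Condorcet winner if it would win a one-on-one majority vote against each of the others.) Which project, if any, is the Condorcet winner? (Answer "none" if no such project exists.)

Pairwise majorities:
Kappa vs Tau: Kappa preferred on 4+5+8 = 17 ballots; Kappa wins 17–14.
Kappa vs Alpha: 1+4+5+6 = 16 for Kappa, 15 for Alpha — Kappa by 16–15.
Kappa vs Beta: Kappa preferred on 1+5+6 = 12 ballots; Beta wins 19–12.
Kappa vs Gamma: Kappa preferred on 1+4+5+6 = 16 ballots; Kappa wins 16–15.
Tau vs Alpha: 1+6+3 = 10 for Tau, 21 for Alpha — Alpha by 21–10.
Tau vs Beta: 1+6+4 = 11 for Tau, 20 for Beta — Beta by 20–11.
Tau vs Gamma: 16 to 15, Tau.
Alpha vs Beta: 1+8+4 = 13 for Alpha, 18 for Beta — Beta by 18–13.
Alpha vs Gamma: 21 to 10, Alpha.
Beta vs Gamma: 9 to 22, Gamma.
Each project drops at least one matchup (Kappa loses to Beta; Tau loses to Kappa; Alpha loses to Kappa; Beta loses to Gamma; Gamma loses to Kappa); the cycle Kappa > Gamma > Beta > Kappa rules out a Condorcet winner.

none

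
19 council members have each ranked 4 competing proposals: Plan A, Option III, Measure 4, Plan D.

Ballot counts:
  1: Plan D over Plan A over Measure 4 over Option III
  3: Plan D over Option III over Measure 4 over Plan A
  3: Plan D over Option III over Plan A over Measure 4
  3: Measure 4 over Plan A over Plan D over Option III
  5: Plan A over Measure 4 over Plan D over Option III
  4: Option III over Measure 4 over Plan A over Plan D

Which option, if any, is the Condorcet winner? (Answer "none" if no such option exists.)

Head-to-head results (19 council members):
Plan A vs Option III: Option III, 10–9.
Plan A vs Measure 4: Measure 4, 10–9.
Plan A vs Plan D: Plan A, 12–7.
Option III–Measure 4: Option III 10–9.
Option III–Plan D: Plan D 15–4.
Measure 4–Plan D: Measure 4 12–7.
Each option drops at least one matchup (Plan A loses to Option III; Option III loses to Plan D; Measure 4 loses to Option III; Plan D loses to Plan A); the cycle Plan A beats Plan D beats Option III beats Plan A rules out a Condorcet winner.

none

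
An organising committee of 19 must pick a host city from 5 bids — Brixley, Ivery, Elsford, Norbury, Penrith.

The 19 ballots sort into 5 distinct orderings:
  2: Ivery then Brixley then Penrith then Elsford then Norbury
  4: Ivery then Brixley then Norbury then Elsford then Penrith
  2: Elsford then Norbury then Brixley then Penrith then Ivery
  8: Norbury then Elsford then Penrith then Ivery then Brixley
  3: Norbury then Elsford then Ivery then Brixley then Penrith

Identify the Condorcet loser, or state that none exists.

Pairwise majorities:
Brixley vs Ivery: Brixley is ranked higher on 2 ballots, Ivery on 17. Ivery wins 17–2.
Brixley vs Elsford: Elsford wins 13–6.
Brixley vs Norbury: Brixley is ranked higher on 2+4 = 6 ballots, Norbury on 13. Norbury wins 13–6.
Brixley vs Penrith: Brixley wins 11–8.
Ivery vs Elsford: 6 to 13, Elsford.
Ivery vs Norbury: 2+4 = 6 for Ivery, 13 for Norbury — Norbury by 13–6.
Ivery vs Penrith: 2+4+3 = 9 for Ivery, 10 for Penrith — Penrith by 10–9.
Elsford vs Norbury: Elsford preferred on 2+2 = 4 ballots; Norbury wins 15–4.
Elsford–Penrith: Elsford 17–2.
Norbury–Penrith: Norbury 17–2.
Each city has at least one pairwise win (Brixley beats Penrith; Ivery beats Brixley; Elsford beats Brixley; Norbury beats Brixley; Penrith beats Ivery) — no Condorcet loser.

none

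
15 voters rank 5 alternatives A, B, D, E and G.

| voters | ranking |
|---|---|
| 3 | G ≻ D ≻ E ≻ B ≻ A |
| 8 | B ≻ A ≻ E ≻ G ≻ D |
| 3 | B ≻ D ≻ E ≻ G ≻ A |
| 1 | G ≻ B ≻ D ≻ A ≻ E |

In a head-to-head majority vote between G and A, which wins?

Ballots ranking G above A: 3 + 3 + 1 = 7.
Ballots ranking A above G: 15 − 7 = 8.
A wins the head-to-head 8–7.

A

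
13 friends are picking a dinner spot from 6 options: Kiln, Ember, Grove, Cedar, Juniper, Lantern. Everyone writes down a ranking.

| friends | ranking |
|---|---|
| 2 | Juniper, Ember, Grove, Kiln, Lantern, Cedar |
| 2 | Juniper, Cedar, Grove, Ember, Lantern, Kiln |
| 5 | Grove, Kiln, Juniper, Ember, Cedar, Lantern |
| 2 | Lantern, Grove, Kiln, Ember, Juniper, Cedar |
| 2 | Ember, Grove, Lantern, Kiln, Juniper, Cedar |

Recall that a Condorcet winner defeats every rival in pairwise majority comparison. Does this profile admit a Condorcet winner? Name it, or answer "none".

Pairwise majorities:
Kiln–Ember: Kiln 7–6.
Kiln–Grove: Grove 13–0.
Kiln vs Cedar: Kiln, 11–2.
Kiln vs Juniper: Kiln, 9–4.
Kiln vs Lantern: Kiln, 7–6.
Ember–Grove: Grove 9–4.
Ember vs Cedar: Ember wins 11–2.
Ember vs Juniper: Juniper wins 9–4.
Ember vs Lantern: Ember wins 11–2.
Grove vs Cedar: Grove, 11–2.
Grove vs Juniper: Grove, 9–4.
Grove vs Lantern: Grove, 11–2.
Cedar vs Juniper: Juniper, 13–0.
Cedar vs Lantern: Cedar, 7–6.
Juniper vs Lantern: Juniper wins 9–4.
Grove wins every pairwise contest, so Grove is the Condorcet winner.

Grove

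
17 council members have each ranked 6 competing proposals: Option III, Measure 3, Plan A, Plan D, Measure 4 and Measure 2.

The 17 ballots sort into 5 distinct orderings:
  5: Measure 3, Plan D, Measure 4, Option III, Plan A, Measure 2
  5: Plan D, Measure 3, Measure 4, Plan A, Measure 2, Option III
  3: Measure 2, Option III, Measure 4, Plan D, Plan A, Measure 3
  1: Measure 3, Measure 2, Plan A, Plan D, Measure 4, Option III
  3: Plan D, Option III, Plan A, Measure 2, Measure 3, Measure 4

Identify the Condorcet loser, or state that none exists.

none

Head-to-head results (17 council members):
Option III–Measure 3: Measure 3 11–6.
Option III vs Plan A: Option III wins 11–6.
Option III vs Plan D: 3 to 14, Plan D.
Option III vs Measure 4: Measure 4, 11–6.
Option III vs Measure 2: Measure 2 wins 9–8.
Measure 3 vs Plan A: Measure 3, 11–6.
Measure 3 vs Plan D: Measure 3 preferred on 5+1 = 6 ballots; Plan D wins 11–6.
Measure 3 vs Measure 4: 14 to 3, Measure 3.
Measure 3–Measure 2: Measure 3 11–6.
Plan A vs Plan D: Plan A is ranked higher on 1 ballot, Plan D on 16. Plan D wins 16–1.
Plan A vs Measure 4: Plan A preferred on 1+3 = 4 ballots; Measure 4 wins 13–4.
Plan A vs Measure 2: Plan A is ranked higher on 5+5+3 = 13 ballots, Measure 2 on 4. Plan A wins 13–4.
Plan D vs Measure 4: Plan D wins 14–3.
Plan D vs Measure 2: Plan D preferred on 5+5+3 = 13 ballots; Plan D wins 13–4.
Measure 4 vs Measure 2: Measure 4 wins 10–7.
No option is winless: Option III beats Plan A; Measure 3 beats Option III; Plan A beats Measure 2; Plan D beats Option III; Measure 4 beats Option III; Measure 2 beats Option III. There is no Condorcet loser.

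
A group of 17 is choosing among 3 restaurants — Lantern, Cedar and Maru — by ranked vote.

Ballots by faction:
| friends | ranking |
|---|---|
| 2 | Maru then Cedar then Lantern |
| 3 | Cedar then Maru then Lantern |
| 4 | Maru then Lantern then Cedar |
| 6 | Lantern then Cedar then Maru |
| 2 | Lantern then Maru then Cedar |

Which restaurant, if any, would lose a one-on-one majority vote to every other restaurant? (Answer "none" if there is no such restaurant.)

Head-to-head results (17 friends):
Lantern vs Cedar: Lantern wins 12–5.
Lantern vs Maru: 8 to 9, Maru.
Cedar vs Maru: Cedar wins 9–8.
No restaurant is winless: Lantern beats Cedar; Cedar beats Maru; Maru beats Lantern. There is no Condorcet loser.

none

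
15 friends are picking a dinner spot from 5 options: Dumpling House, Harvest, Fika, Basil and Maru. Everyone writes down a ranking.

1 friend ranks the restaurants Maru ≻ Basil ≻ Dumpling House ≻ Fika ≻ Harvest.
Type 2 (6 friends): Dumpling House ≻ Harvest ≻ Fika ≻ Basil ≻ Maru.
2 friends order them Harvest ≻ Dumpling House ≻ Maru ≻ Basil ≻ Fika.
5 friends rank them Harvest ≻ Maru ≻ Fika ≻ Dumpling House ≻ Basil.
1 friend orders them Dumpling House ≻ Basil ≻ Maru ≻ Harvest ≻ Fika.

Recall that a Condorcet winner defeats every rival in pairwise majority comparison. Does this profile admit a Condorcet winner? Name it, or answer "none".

Head-to-head results (15 friends):
Dumpling House vs Harvest: 1+6+1 = 8 for Dumpling House, 7 for Harvest — Dumpling House by 8–7.
Dumpling House vs Fika: Dumpling House preferred on 1+6+2+1 = 10 ballots; Dumpling House wins 10–5.
Dumpling House vs Basil: 6+2+5+1 = 14 for Dumpling House, 1 for Basil — Dumpling House by 14–1.
Dumpling House vs Maru: Dumpling House wins 9–6.
Harvest vs Fika: Harvest, 14–1.
Harvest vs Basil: Harvest, 13–2.
Harvest vs Maru: Harvest is ranked higher on 6+2+5 = 13 ballots, Maru on 2. Harvest wins 13–2.
Fika–Basil: Fika 11–4.
Fika vs Maru: Maru wins 9–6.
Basil vs Maru: Basil is ranked higher on 6+1 = 7 ballots, Maru on 8. Maru wins 8–7.
Only Dumpling House has no losses; Dumpling House is the Condorcet winner.

Dumpling House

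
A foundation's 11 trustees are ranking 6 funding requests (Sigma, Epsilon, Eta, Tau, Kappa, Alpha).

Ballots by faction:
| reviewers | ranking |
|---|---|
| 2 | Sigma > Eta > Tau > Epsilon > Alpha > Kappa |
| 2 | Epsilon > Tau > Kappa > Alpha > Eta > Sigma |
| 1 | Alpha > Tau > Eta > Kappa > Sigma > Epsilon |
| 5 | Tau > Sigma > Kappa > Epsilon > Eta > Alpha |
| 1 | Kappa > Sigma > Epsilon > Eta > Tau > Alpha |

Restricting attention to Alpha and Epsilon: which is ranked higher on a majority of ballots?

Epsilon

Ballots ranking Alpha above Epsilon: 1.
Ballots ranking Epsilon above Alpha: 11 − 1 = 10.
Epsilon wins the head-to-head 10–1.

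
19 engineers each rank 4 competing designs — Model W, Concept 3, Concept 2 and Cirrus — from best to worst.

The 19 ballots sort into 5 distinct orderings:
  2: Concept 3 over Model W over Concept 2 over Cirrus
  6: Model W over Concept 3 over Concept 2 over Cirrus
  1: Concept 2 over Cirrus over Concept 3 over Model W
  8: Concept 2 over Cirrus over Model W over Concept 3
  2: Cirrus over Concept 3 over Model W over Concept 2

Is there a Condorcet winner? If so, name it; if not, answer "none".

none

Head-to-head results (19 engineers):
Model W vs Concept 3: Model W is ranked higher on 6+8 = 14 ballots, Concept 3 on 5. Model W wins 14–5.
Model W vs Concept 2: Model W is ranked higher on 2+6+2 = 10 ballots, Concept 2 on 9. Model W wins 10–9.
Model W vs Cirrus: Model W preferred on 2+6 = 8 ballots; Cirrus wins 11–8.
Concept 3 vs Concept 2: 2+6+2 = 10 for Concept 3, 9 for Concept 2 — Concept 3 by 10–9.
Concept 3 vs Cirrus: Concept 3 preferred on 2+6 = 8 ballots; Cirrus wins 11–8.
Concept 2 vs Cirrus: 2+6+1+8 = 17 for Concept 2, 2 for Cirrus — Concept 2 by 17–2.
Each design drops at least one matchup (Model W loses to Cirrus; Concept 3 loses to Model W; Concept 2 loses to Model W; Cirrus loses to Concept 2); the cycle Model W → Concept 2 → Cirrus → Model W rules out a Condorcet winner.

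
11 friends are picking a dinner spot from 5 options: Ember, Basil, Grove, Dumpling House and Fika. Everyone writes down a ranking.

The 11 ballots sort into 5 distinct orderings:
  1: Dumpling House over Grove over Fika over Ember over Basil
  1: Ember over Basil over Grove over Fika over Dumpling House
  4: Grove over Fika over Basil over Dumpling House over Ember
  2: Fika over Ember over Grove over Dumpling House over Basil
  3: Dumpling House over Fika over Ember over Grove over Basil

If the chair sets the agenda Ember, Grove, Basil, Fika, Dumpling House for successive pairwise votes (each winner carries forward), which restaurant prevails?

Fika

Round 1: Ember vs Grove — 6–5, Ember advances.
Round 2: Ember vs Basil — 7–4, Ember advances.
Round 3: Ember vs Fika — 1–10, Fika advances.
Round 4: Fika vs Dumpling House — 7–4, Fika advances.
Fika survives the agenda.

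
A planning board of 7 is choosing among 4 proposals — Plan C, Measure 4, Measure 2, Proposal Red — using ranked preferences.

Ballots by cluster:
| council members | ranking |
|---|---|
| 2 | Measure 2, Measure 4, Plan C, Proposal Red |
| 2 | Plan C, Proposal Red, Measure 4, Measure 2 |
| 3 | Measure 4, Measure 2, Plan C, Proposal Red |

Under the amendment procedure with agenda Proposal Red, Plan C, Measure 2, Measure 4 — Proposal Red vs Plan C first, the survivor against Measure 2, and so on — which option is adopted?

Measure 4

Round 1: Proposal Red vs Plan C — 0–7, Plan C advances.
Round 2: Plan C vs Measure 2 — 2–5, Measure 2 advances.
Round 3: Measure 2 vs Measure 4 — 2–5, Measure 4 advances.
Measure 4 survives the agenda.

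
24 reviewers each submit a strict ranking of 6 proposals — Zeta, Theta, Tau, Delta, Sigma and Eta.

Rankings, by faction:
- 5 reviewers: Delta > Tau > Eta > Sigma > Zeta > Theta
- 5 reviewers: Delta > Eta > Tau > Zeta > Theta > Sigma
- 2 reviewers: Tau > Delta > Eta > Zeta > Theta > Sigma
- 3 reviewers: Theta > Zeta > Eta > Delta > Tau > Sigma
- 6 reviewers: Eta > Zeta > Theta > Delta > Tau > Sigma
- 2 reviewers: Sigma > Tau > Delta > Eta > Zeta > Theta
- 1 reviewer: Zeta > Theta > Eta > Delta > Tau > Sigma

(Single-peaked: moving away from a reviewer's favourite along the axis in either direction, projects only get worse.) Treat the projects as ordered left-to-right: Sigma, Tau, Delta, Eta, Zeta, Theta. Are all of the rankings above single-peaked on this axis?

yes

Axis positions: Sigma=1, Tau=2, Delta=3, Eta=4, Zeta=5, Theta=6.
Faction 1 (peak Delta at position 3): ranking walks positions 3-2-4-1-5-6, expanding outward from the peak — single-peaked.
Faction 2 (peak Delta at position 3): ranking walks positions 3-4-2-5-6-1, expanding outward from the peak — single-peaked.
Faction 3 (peak Tau at position 2): ranking walks positions 2-3-4-5-6-1, expanding outward from the peak — single-peaked.
Faction 4 (peak Theta at position 6): ranking walks positions 6-5-4-3-2-1, expanding outward from the peak — single-peaked.
Faction 5 (peak Eta at position 4): ranking walks positions 4-5-6-3-2-1, expanding outward from the peak — single-peaked.
Faction 6 (peak Sigma at position 1): ranking walks positions 1-2-3-4-5-6, expanding outward from the peak — single-peaked.
Faction 7 (peak Zeta at position 5): ranking walks positions 5-6-4-3-2-1, expanding outward from the peak — single-peaked.
Every ranking is single-peaked on this axis.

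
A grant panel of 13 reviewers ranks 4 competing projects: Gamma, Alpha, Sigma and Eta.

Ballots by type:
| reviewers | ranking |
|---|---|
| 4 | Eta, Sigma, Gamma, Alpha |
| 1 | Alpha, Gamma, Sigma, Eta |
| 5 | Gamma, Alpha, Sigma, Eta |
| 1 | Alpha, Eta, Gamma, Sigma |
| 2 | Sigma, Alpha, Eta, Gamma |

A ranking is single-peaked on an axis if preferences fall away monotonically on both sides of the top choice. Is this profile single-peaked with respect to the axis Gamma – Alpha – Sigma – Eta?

no

Axis positions: Gamma=1, Alpha=2, Sigma=3, Eta=4.
Type 1: ranking walks positions 4-3-1-2; Gamma is ranked above Alpha even though Alpha lies between Gamma and the peak Eta on the axis — preferences dip and rise again. Not single-peaked.
Type 2 (peak Alpha at position 2): ranking walks positions 2-1-3-4, expanding outward from the peak — single-peaked.
Type 3 (peak Gamma at position 1): ranking walks positions 1-2-3-4, expanding outward from the peak — single-peaked.
Type 4: ranking walks positions 2-4-1-3; Eta is ranked above Sigma even though Sigma lies between Eta and the peak Alpha on the axis — preferences dip and rise again. Not single-peaked.
Type 5 (peak Sigma at position 3): ranking walks positions 3-2-4-1, expanding outward from the peak — single-peaked.
Type 1 violates single-peakedness, so the profile is not single-peaked on this axis.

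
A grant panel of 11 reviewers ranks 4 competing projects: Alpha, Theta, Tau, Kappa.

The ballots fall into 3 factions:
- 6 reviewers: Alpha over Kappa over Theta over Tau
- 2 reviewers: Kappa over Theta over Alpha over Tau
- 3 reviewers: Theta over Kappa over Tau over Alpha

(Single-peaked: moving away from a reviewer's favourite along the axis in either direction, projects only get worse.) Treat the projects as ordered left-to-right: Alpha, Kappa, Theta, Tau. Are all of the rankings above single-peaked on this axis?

yes

Axis positions: Alpha=1, Kappa=2, Theta=3, Tau=4.
Faction 1 (peak Alpha at position 1): ranking walks positions 1-2-3-4, expanding outward from the peak — single-peaked.
Faction 2 (peak Kappa at position 2): ranking walks positions 2-3-1-4, expanding outward from the peak — single-peaked.
Faction 3 (peak Theta at position 3): ranking walks positions 3-2-4-1, expanding outward from the peak — single-peaked.
Every ranking is single-peaked on this axis.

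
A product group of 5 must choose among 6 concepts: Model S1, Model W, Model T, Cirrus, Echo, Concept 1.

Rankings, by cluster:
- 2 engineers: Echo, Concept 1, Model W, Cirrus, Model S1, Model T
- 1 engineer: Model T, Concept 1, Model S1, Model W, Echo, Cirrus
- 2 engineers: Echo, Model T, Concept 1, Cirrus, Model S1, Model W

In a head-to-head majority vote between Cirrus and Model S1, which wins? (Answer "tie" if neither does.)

Cirrus

Ballots ranking Cirrus above Model S1: 2 + 2 = 4.
Ballots ranking Model S1 above Cirrus: 5 − 4 = 1.
Cirrus wins the head-to-head 4–1.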